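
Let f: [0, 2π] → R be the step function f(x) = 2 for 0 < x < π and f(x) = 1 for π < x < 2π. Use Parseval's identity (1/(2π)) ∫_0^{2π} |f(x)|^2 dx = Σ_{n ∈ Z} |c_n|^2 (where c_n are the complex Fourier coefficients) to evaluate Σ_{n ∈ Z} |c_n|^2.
Σ |c_n|^2 = 5/2

Parseval equates the L^2 energy of f (normalised by 1/(2π)) with the ℓ^2 sum of its Fourier coefficients: (1/(2π)) ∫_0^{2π} |f|^2 = Σ |c_n|^2.
Compute the left side: (1/(2π)) [∫_0^π 2^2 dx + ∫_π^{2π} 1^2 dx] = (1/(2π)) · (4π + 1π) = (4 + 1)/2 = 5/2.
So Σ_{n ∈ Z} |c_n|^2 = 5/2.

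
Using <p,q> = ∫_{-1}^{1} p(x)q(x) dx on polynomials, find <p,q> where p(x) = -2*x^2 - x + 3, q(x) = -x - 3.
<p,q> = -40/3

Expand the product: p(x)·q(x) = 2*x^3 + 7*x^2 - 9.
∫_{-1}^{1} of each monomial x^k gives [2/(k+1) if k even, 0 if k odd]. Integrating term-by-term (or equivalently evaluating the antiderivative F(x) = x^4/2 + 7*x^3/3 - 9*x at the endpoints):
  F(1) − F(−1) = -37/6 − (43/6) = -40/3.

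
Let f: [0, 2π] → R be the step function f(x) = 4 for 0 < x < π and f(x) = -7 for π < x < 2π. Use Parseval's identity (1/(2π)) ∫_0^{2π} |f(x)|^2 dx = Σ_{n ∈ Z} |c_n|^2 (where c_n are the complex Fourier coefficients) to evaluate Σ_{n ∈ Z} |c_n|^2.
Σ |c_n|^2 = 65/2

Parseval equates the L^2 energy of f (normalised by 1/(2π)) with the ℓ^2 sum of its Fourier coefficients: (1/(2π)) ∫_0^{2π} |f|^2 = Σ |c_n|^2.
Compute the left side: (1/(2π)) [∫_0^π 4^2 dx + ∫_π^{2π} (-7)^2 dx] = (1/(2π)) · (16π + 49π) = (16 + 49)/2 = 65/2.
So Σ_{n ∈ Z} |c_n|^2 = 65/2.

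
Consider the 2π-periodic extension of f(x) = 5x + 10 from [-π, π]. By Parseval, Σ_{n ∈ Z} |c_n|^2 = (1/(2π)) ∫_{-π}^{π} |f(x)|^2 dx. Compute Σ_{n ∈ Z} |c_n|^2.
Σ |c_n|^2 = 25π^2/3 + 100

Expand and integrate term by term over [-π, π]:
  ∫ (5x)^2 dx = 25·(2π^3/3); ∫ 2·5·(10)·x dx = 0 (odd integrand); ∫ 10^2 dx = 100·2π.
So (1/(2π)) ∫_{-π}^{π} (5x + 10)^2 dx = 25π^2/3 + 100 = 25π^2/3 + 100.
Parseval ⇒ Σ |c_n|^2 = 25π^2/3 + 100.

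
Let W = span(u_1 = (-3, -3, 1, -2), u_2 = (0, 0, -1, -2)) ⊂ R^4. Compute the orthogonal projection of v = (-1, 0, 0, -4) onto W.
proj_W(v) = (-93/106, -93/106, -60/53, -182/53)

Set up U = [u_1 | ... | u_2] ∈ R^(4×2). The projector onto W = col(U) is P = U (U^T U)^(-1) U^T.
Compute U^T U =
  [23, 3]
  [3, 5],
and U^T v = (11, 8).
Solve U^T U · c = U^T v for the coefficients: c = (31/106, 151/106). The projection is proj_W(v) = U c.
Check: (v - proj_W(v)) · u_1 = 0  (should be 0).
Check: (v - proj_W(v)) · u_2 = 0  (should be 0).
Result: proj_W(v) = (-93/106, -93/106, -60/53, -182/53).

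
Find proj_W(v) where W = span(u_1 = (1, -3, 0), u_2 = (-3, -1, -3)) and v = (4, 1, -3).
proj_W(v) = (139/190, -17/190, 12/19)

Set up U = [u_1 | ... | u_2] ∈ R^(3×2). The projector onto W = col(U) is P = U (U^T U)^(-1) U^T.
Compute U^T U =
  [10, 0]
  [0, 19],
and U^T v = (1, -4).
Solve U^T U · c = U^T v for the coefficients: c = (1/10, -4/19). The projection is proj_W(v) = U c.
Check: (v - proj_W(v)) · u_1 = 0  (should be 0).
Check: (v - proj_W(v)) · u_2 = 0  (should be 0).
Result: proj_W(v) = (139/190, -17/190, 12/19).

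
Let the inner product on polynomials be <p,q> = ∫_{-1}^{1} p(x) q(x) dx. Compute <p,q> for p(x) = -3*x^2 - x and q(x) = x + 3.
<p,q> = -20/3

Expand the product: p(x)·q(x) = -3*x^3 - 10*x^2 - 3*x.
∫_{-1}^{1} of each monomial x^k gives [2/(k+1) if k even, 0 if k odd]. Integrating term-by-term (or equivalently evaluating the antiderivative F(x) = -3*x^4/4 - 10*x^3/3 - 3*x^2/2 at the endpoints):
  F(1) − F(−1) = -67/12 − (13/12) = -20/3.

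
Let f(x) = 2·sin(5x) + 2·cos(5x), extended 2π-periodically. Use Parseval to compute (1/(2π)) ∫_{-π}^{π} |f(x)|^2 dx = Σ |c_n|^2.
Σ |c_n|^2 = 4

Expand |f|^2 and use orthogonality of {sin(nx), cos(mx)} on [-π, π]:
  ∫_{-π}^{π} sin(nx)^2 dx = π, ∫ cos(mx)^2 dx = π, and cross terms integrate to 0.
So ∫_{-π}^{π} f(x)^2 dx = 2^2 · π + 2^2 · π = (4 + 4)π.
Divide by 2π: (4 + 4)/2 = 4.
By Parseval, this equals Σ |c_n|^2.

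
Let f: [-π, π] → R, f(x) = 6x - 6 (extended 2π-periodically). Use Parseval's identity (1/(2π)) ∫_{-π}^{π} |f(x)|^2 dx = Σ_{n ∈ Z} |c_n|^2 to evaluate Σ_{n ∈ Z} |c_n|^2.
Σ |c_n|^2 = 12π^2 + 36

Expand and integrate term by term over [-π, π]:
  ∫ (6x)^2 dx = 36·(2π^3/3); ∫ 2·6·(-6)·x dx = 0 (odd integrand); ∫ (-6)^2 dx = 36·2π.
So (1/(2π)) ∫_{-π}^{π} (6x - 6)^2 dx = 36π^2/3 + 36 = 12π^2 + 36.
Parseval ⇒ Σ |c_n|^2 = 12π^2 + 36.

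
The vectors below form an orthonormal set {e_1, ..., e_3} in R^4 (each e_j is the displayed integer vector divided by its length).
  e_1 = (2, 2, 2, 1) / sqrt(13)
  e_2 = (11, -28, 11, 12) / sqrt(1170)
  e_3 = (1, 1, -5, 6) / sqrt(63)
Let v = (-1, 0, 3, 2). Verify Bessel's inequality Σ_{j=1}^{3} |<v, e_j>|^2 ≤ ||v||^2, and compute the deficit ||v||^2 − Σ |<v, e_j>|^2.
Σ |<v, e_j>|^2 = 1522/315; ||v||^2 = 14; deficit = 2888/315

Write each e_j = u_j / sqrt(<u_j, u_j>) where u_j is the displayed integer vector. Then <v, e_j> = <v, u_j> / sqrt(<u_j, u_j>), so |<v, e_j>|^2 = <v, u_j>^2 / <u_j, u_j>.
Coefficients: <v, e_1> = 6/sqrt(13), <v, e_2> = 46/sqrt(1170), <v, e_3> = -4/sqrt(63).
Square and sum: Σ |<v, e_j>|^2 = 1522/315.
Compute ||v||^2 = v·v = 14.
Deficit = 14 − 1522/315 = 2888/315 ≥ 0, confirming Bessel's inequality. (The deficit equals ||v − Σ <v,e_j> e_j||^2, the squared distance from v to span{e_j}.)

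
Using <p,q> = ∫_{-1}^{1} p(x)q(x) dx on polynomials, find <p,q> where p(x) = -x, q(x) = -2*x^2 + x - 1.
<p,q> = -2/3

Expand the product: p(x)·q(x) = 2*x^3 - x^2 + x.
∫_{-1}^{1} of each monomial x^k gives [2/(k+1) if k even, 0 if k odd]. Integrating term-by-term (or equivalently evaluating the antiderivative F(x) = x^4/2 - x^3/3 + x^2/2 at the endpoints):
  F(1) − F(−1) = 2/3 − (4/3) = -2/3.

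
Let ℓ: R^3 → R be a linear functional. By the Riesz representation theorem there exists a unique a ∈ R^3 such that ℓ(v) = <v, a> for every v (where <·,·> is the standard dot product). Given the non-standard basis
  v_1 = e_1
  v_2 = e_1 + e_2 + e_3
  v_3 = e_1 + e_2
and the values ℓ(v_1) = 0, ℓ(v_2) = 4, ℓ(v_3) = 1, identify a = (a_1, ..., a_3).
a = (0, 1, 3)

Write a = (a_1, ..., a_3) in the standard basis. For each basis vector v_i, ℓ(v_i) = <v_i, a> is a linear equation in the a_j's. Collect the n equations into a matrix system V a = ℓ, where row i of V is v_i (expressed in the standard basis). Since V is invertible (lower-triangular with 1s on the diagonal, up to permutation), solve by back-substitution:
  V =
[[1, 0, 0],
 [1, 1, 1],
 [1, 1, 0]]
  V a = (0, 4, 1)
Solving gives a = (0, 1, 3).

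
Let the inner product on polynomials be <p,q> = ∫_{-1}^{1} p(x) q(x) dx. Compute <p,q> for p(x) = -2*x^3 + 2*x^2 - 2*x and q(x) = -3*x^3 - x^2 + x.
<p,q> = 124/105

Expand the product: p(x)·q(x) = 6*x^6 - 4*x^5 + 2*x^4 + 4*x^3 - 2*x^2.
∫_{-1}^{1} of each monomial x^k gives [2/(k+1) if k even, 0 if k odd]. Integrating term-by-term (or equivalently evaluating the antiderivative F(x) = 6*x^7/7 - 2*x^6/3 + 2*x^5/5 + x^4 - 2*x^3/3 at the endpoints):
  F(1) − F(−1) = 97/105 − (-9/35) = 124/105.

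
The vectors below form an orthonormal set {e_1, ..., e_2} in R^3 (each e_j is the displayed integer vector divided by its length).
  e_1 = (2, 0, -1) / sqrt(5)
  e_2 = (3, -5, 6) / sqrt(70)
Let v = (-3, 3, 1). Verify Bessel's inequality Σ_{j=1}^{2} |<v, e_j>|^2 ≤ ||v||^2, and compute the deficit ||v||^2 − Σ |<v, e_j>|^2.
Σ |<v, e_j>|^2 = 101/7; ||v||^2 = 19; deficit = 32/7

Write each e_j = u_j / sqrt(<u_j, u_j>) where u_j is the displayed integer vector. Then <v, e_j> = <v, u_j> / sqrt(<u_j, u_j>), so |<v, e_j>|^2 = <v, u_j>^2 / <u_j, u_j>.
Coefficients: <v, e_1> = -7/sqrt(5), <v, e_2> = -18/sqrt(70).
Square and sum: Σ |<v, e_j>|^2 = 101/7.
Compute ||v||^2 = v·v = 19.
Deficit = 19 − 101/7 = 32/7 ≥ 0, confirming Bessel's inequality. (The deficit equals ||v − Σ <v,e_j> e_j||^2, the squared distance from v to span{e_j}.)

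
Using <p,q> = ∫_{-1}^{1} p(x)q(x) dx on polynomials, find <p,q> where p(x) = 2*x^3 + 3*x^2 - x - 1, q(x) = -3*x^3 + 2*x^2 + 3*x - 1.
<p,q> = 20/21

Expand the product: p(x)·q(x) = -6*x^6 - 5*x^5 + 15*x^4 + 8*x^3 - 8*x^2 - 2*x + 1.
∫_{-1}^{1} of each monomial x^k gives [2/(k+1) if k even, 0 if k odd]. Integrating term-by-term (or equivalently evaluating the antiderivative F(x) = -6*x^7/7 - 5*x^6/6 + 3*x^5 + 2*x^4 - 8*x^3/3 - x^2 + x at the endpoints):
  F(1) − F(−1) = 9/14 − (-13/42) = 20/21.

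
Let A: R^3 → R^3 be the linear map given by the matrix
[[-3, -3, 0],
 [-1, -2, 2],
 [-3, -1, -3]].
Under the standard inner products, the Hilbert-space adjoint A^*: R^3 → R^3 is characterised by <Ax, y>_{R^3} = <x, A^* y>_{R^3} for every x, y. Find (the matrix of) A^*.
A^* = A^T =
[[-3, -1, -3],
 [-3, -2, -1],
 [0, 2, -3]]

For real matrices with standard dot products, the defining identity <Ax, y> = <x, A^* y> gives (Ax)^T y = x^T (A^*) y, i.e. x^T A^T y = x^T (A^*) y. Since this holds for all x, y, we must have A^* = A^T. Therefore
A^* =
[[-3, -1, -3],
 [-3, -2, -1],
 [0, 2, -3]].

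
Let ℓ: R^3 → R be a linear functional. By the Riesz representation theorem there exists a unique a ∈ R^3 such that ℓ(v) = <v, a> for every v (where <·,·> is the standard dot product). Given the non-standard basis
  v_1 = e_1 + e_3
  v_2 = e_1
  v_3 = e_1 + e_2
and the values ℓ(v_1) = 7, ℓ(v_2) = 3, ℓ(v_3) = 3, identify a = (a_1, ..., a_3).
a = (3, 0, 4)

Write a = (a_1, ..., a_3) in the standard basis. For each basis vector v_i, ℓ(v_i) = <v_i, a> is a linear equation in the a_j's. Collect the n equations into a matrix system V a = ℓ, where row i of V is v_i (expressed in the standard basis). Since V is invertible (lower-triangular with 1s on the diagonal, up to permutation), solve by back-substitution:
  V =
[[1, 0, 1],
 [1, 0, 0],
 [1, 1, 0]]
  V a = (7, 3, 3)
Solving gives a = (3, 0, 4).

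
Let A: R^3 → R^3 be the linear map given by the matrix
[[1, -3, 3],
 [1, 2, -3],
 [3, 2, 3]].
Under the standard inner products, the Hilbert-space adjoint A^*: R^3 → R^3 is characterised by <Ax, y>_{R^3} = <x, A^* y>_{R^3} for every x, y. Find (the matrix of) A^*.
A^* = A^T =
[[1, 1, 3],
 [-3, 2, 2],
 [3, -3, 3]]

For real matrices with standard dot products, the defining identity <Ax, y> = <x, A^* y> gives (Ax)^T y = x^T (A^*) y, i.e. x^T A^T y = x^T (A^*) y. Since this holds for all x, y, we must have A^* = A^T. Therefore
A^* =
[[1, 1, 3],
 [-3, 2, 2],
 [3, -3, 3]].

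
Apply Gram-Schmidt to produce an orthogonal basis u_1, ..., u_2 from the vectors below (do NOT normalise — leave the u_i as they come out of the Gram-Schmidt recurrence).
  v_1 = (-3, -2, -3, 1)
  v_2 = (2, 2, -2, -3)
Orthogonal basis:
  u_1 = (-3, -2, -3, 1)
  u_2 = (25/23, 32/23, -67/23, -62/23)

Apply the Gram-Schmidt recurrence
  u_1 = v_1
  u_i = v_i − Σ_{j<i} ((v_i · u_j) / (u_j · u_j)) · u_j.

Step by step this gives:
  u_1 = (-3, -2, -3, 1)
  u_2 = (25/23, 32/23, -67/23, -62/23)

Orthogonality check:
  u_2 · u_1 = 0 (should be 0)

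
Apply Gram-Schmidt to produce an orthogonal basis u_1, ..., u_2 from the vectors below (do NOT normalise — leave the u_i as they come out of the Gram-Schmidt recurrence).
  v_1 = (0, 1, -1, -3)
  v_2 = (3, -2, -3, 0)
Orthogonal basis:
  u_1 = (0, 1, -1, -3)
  u_2 = (3, -23/11, -32/11, 3/11)

Apply the Gram-Schmidt recurrence
  u_1 = v_1
  u_i = v_i − Σ_{j<i} ((v_i · u_j) / (u_j · u_j)) · u_j.

Step by step this gives:
  u_1 = (0, 1, -1, -3)
  u_2 = (3, -23/11, -32/11, 3/11)

Orthogonality check:
  u_2 · u_1 = 0 (should be 0)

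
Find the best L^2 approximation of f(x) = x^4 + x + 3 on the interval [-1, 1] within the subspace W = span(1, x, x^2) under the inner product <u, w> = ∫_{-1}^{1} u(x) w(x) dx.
g(x) = 6*x^2/7 + x + 102/35

The best approximation g ∈ W is the orthogonal projection of f onto W. Writing g = a_0 + a_1 x + a_2 x^2, the coefficients solve the normal equations G · a = b where
  G_{ij} = <φ_i, φ_j> and b_i = <f, φ_i>, with φ_0 = 1, φ_1 = x, φ_2 = x^2.
G =
  [2, 0, 2/3]
  [0, 2/3, 0]
  [2/3, 0, 2/5],
b = (32/5, 2/3, 16/7).
Solving gives a_0 = 102/35, a_1 = 1, a_2 = 6/7, so
  g(x) = 6*x^2/7 + x + 102/35.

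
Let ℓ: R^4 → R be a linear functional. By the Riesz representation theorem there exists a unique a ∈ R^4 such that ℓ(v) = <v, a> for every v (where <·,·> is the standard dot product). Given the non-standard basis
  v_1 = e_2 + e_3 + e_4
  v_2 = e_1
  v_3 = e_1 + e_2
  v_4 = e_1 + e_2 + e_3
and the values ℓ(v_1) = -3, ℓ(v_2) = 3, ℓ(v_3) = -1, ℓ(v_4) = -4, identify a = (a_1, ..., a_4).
a = (3, -4, -3, 4)

Write a = (a_1, ..., a_4) in the standard basis. For each basis vector v_i, ℓ(v_i) = <v_i, a> is a linear equation in the a_j's. Collect the n equations into a matrix system V a = ℓ, where row i of V is v_i (expressed in the standard basis). Since V is invertible (lower-triangular with 1s on the diagonal, up to permutation), solve by back-substitution:
  V =
[[0, 1, 1, 1],
 [1, 0, 0, 0],
 [1, 1, 0, 0],
 [1, 1, 1, 0]]
  V a = (-3, 3, -1, -4)
Solving gives a = (3, -4, -3, 4).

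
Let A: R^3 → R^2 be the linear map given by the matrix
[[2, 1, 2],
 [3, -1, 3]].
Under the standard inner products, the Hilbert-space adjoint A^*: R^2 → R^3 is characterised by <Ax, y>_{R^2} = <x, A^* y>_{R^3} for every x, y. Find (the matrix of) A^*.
A^* = A^T =
[[2, 3],
 [1, -1],
 [2, 3]]

For real matrices with standard dot products, the defining identity <Ax, y> = <x, A^* y> gives (Ax)^T y = x^T (A^*) y, i.e. x^T A^T y = x^T (A^*) y. Since this holds for all x, y, we must have A^* = A^T. Therefore
A^* =
[[2, 3],
 [1, -1],
 [2, 3]].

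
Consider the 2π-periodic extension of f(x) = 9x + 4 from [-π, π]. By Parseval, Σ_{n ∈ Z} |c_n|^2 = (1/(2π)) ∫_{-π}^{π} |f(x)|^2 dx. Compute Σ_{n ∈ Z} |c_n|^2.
Σ |c_n|^2 = 27π^2 + 16

Expand and integrate term by term over [-π, π]:
  ∫ (9x)^2 dx = 81·(2π^3/3); ∫ 2·9·(4)·x dx = 0 (odd integrand); ∫ 4^2 dx = 16·2π.
So (1/(2π)) ∫_{-π}^{π} (9x + 4)^2 dx = 81π^2/3 + 16 = 27π^2 + 16.
Parseval ⇒ Σ |c_n|^2 = 27π^2 + 16.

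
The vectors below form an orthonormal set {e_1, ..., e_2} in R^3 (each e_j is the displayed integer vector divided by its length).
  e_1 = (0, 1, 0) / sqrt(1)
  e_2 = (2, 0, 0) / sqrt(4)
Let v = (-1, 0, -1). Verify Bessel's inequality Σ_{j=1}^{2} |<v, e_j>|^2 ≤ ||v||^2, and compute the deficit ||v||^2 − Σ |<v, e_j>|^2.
Σ |<v, e_j>|^2 = 1; ||v||^2 = 2; deficit = 1

Write each e_j = u_j / sqrt(<u_j, u_j>) where u_j is the displayed integer vector. Then <v, e_j> = <v, u_j> / sqrt(<u_j, u_j>), so |<v, e_j>|^2 = <v, u_j>^2 / <u_j, u_j>.
Coefficients: <v, e_1> = 0/sqrt(1), <v, e_2> = -2/sqrt(4).
Square and sum: Σ |<v, e_j>|^2 = 1.
Compute ||v||^2 = v·v = 2.
Deficit = 2 − 1 = 1 ≥ 0, confirming Bessel's inequality. (The deficit equals ||v − Σ <v,e_j> e_j||^2, the squared distance from v to span{e_j}.)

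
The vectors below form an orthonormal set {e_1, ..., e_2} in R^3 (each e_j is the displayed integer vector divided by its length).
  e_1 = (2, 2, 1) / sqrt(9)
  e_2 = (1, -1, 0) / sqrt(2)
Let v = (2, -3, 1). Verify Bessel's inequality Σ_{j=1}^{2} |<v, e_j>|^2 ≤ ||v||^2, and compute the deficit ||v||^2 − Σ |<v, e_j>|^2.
Σ |<v, e_j>|^2 = 227/18; ||v||^2 = 14; deficit = 25/18

Write each e_j = u_j / sqrt(<u_j, u_j>) where u_j is the displayed integer vector. Then <v, e_j> = <v, u_j> / sqrt(<u_j, u_j>), so |<v, e_j>|^2 = <v, u_j>^2 / <u_j, u_j>.
Coefficients: <v, e_1> = -1/sqrt(9), <v, e_2> = 5/sqrt(2).
Square and sum: Σ |<v, e_j>|^2 = 227/18.
Compute ||v||^2 = v·v = 14.
Deficit = 14 − 227/18 = 25/18 ≥ 0, confirming Bessel's inequality. (The deficit equals ||v − Σ <v,e_j> e_j||^2, the squared distance from v to span{e_j}.)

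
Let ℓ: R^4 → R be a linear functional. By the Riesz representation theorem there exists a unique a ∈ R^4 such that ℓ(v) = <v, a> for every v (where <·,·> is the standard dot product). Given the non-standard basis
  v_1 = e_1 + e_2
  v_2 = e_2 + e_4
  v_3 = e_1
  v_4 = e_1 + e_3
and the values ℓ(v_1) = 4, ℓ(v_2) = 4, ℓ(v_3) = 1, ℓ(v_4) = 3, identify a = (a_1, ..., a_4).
a = (1, 3, 2, 1)

Write a = (a_1, ..., a_4) in the standard basis. For each basis vector v_i, ℓ(v_i) = <v_i, a> is a linear equation in the a_j's. Collect the n equations into a matrix system V a = ℓ, where row i of V is v_i (expressed in the standard basis). Since V is invertible (lower-triangular with 1s on the diagonal, up to permutation), solve by back-substitution:
  V =
[[1, 1, 0, 0],
 [0, 1, 0, 1],
 [1, 0, 0, 0],
 [1, 0, 1, 0]]
  V a = (4, 4, 1, 3)
Solving gives a = (1, 3, 2, 1).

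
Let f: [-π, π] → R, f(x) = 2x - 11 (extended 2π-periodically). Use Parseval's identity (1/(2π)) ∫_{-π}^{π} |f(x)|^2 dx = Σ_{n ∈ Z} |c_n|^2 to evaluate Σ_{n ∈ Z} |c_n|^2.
Σ |c_n|^2 = 4π^2/3 + 121

Expand and integrate term by term over [-π, π]:
  ∫ (2x)^2 dx = 4·(2π^3/3); ∫ 2·2·(-11)·x dx = 0 (odd integrand); ∫ (-11)^2 dx = 121·2π.
So (1/(2π)) ∫_{-π}^{π} (2x - 11)^2 dx = 4π^2/3 + 121 = 4π^2/3 + 121.
Parseval ⇒ Σ |c_n|^2 = 4π^2/3 + 121.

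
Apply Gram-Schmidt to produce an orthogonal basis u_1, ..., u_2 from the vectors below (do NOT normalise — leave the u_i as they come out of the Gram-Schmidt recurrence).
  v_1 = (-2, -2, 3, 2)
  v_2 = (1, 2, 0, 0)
Orthogonal basis:
  u_1 = (-2, -2, 3, 2)
  u_2 = (3/7, 10/7, 6/7, 4/7)

Apply the Gram-Schmidt recurrence
  u_1 = v_1
  u_i = v_i − Σ_{j<i} ((v_i · u_j) / (u_j · u_j)) · u_j.

Step by step this gives:
  u_1 = (-2, -2, 3, 2)
  u_2 = (3/7, 10/7, 6/7, 4/7)

Orthogonality check:
  u_2 · u_1 = 0 (should be 0)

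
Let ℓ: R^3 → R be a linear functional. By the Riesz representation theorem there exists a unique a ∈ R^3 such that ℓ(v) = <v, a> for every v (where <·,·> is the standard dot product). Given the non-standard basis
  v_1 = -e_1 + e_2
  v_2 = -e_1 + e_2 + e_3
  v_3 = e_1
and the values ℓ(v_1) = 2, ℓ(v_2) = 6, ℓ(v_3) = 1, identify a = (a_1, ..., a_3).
a = (1, 3, 4)

Write a = (a_1, ..., a_3) in the standard basis. For each basis vector v_i, ℓ(v_i) = <v_i, a> is a linear equation in the a_j's. Collect the n equations into a matrix system V a = ℓ, where row i of V is v_i (expressed in the standard basis). Since V is invertible (lower-triangular with 1s on the diagonal, up to permutation), solve by back-substitution:
  V =
[[-1, 1, 0],
 [-1, 1, 1],
 [1, 0, 0]]
  V a = (2, 6, 1)
Solving gives a = (1, 3, 4).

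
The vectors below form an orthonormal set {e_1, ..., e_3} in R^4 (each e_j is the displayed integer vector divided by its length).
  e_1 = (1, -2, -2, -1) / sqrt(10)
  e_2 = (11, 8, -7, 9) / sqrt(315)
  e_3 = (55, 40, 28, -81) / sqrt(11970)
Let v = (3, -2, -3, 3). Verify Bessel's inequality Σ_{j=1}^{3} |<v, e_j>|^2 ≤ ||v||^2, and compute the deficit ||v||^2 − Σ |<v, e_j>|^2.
Σ |<v, e_j>|^2 = 2689/95; ||v||^2 = 31; deficit = 256/95

Write each e_j = u_j / sqrt(<u_j, u_j>) where u_j is the displayed integer vector. Then <v, e_j> = <v, u_j> / sqrt(<u_j, u_j>), so |<v, e_j>|^2 = <v, u_j>^2 / <u_j, u_j>.
Coefficients: <v, e_1> = 10/sqrt(10), <v, e_2> = 65/sqrt(315), <v, e_3> = -242/sqrt(11970).
Square and sum: Σ |<v, e_j>|^2 = 2689/95.
Compute ||v||^2 = v·v = 31.
Deficit = 31 − 2689/95 = 256/95 ≥ 0, confirming Bessel's inequality. (The deficit equals ||v − Σ <v,e_j> e_j||^2, the squared distance from v to span{e_j}.)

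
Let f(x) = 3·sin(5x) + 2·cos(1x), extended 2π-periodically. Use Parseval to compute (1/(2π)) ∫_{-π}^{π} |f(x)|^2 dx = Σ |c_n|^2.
Σ |c_n|^2 = 13/2

Expand |f|^2 and use orthogonality of {sin(nx), cos(mx)} on [-π, π]:
  ∫_{-π}^{π} sin(nx)^2 dx = π, ∫ cos(mx)^2 dx = π, and cross terms integrate to 0.
So ∫_{-π}^{π} f(x)^2 dx = 3^2 · π + 2^2 · π = (9 + 4)π.
Divide by 2π: (9 + 4)/2 = 13/2.
By Parseval, this equals Σ |c_n|^2.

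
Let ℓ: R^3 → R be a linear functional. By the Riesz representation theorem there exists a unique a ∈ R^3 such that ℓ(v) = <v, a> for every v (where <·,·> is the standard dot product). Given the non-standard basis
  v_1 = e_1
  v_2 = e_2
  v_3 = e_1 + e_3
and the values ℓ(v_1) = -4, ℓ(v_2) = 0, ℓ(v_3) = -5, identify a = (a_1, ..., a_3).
a = (-4, 0, -1)

Write a = (a_1, ..., a_3) in the standard basis. For each basis vector v_i, ℓ(v_i) = <v_i, a> is a linear equation in the a_j's. Collect the n equations into a matrix system V a = ℓ, where row i of V is v_i (expressed in the standard basis). Since V is invertible (lower-triangular with 1s on the diagonal, up to permutation), solve by back-substitution:
  V =
[[1, 0, 0],
 [0, 1, 0],
 [1, 0, 1]]
  V a = (-4, 0, -5)
Solving gives a = (-4, 0, -1).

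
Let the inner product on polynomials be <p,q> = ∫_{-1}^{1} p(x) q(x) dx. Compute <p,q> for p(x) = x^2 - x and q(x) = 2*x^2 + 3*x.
<p,q> = -6/5

Expand the product: p(x)·q(x) = 2*x^4 + x^3 - 3*x^2.
∫_{-1}^{1} of each monomial x^k gives [2/(k+1) if k even, 0 if k odd]. Integrating term-by-term (or equivalently evaluating the antiderivative F(x) = 2*x^5/5 + x^4/4 - x^3 at the endpoints):
  F(1) − F(−1) = -7/20 − (17/20) = -6/5.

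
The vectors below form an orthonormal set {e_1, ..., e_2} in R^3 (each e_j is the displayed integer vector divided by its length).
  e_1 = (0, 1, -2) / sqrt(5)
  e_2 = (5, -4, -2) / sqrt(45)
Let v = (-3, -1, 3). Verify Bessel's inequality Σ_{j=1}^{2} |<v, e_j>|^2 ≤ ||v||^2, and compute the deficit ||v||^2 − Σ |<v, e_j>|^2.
Σ |<v, e_j>|^2 = 146/9; ||v||^2 = 19; deficit = 25/9

Write each e_j = u_j / sqrt(<u_j, u_j>) where u_j is the displayed integer vector. Then <v, e_j> = <v, u_j> / sqrt(<u_j, u_j>), so |<v, e_j>|^2 = <v, u_j>^2 / <u_j, u_j>.
Coefficients: <v, e_1> = -7/sqrt(5), <v, e_2> = -17/sqrt(45).
Square and sum: Σ |<v, e_j>|^2 = 146/9.
Compute ||v||^2 = v·v = 19.
Deficit = 19 − 146/9 = 25/9 ≥ 0, confirming Bessel's inequality. (The deficit equals ||v − Σ <v,e_j> e_j||^2, the squared distance from v to span{e_j}.)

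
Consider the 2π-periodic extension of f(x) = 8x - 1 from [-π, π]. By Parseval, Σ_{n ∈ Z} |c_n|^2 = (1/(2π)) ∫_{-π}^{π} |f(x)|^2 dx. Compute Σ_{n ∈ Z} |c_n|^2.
Σ |c_n|^2 = 64π^2/3 + 1

Expand and integrate term by term over [-π, π]:
  ∫ (8x)^2 dx = 64·(2π^3/3); ∫ 2·8·(-1)·x dx = 0 (odd integrand); ∫ (-1)^2 dx = 1·2π.
So (1/(2π)) ∫_{-π}^{π} (8x - 1)^2 dx = 64π^2/3 + 1 = 64π^2/3 + 1.
Parseval ⇒ Σ |c_n|^2 = 64π^2/3 + 1.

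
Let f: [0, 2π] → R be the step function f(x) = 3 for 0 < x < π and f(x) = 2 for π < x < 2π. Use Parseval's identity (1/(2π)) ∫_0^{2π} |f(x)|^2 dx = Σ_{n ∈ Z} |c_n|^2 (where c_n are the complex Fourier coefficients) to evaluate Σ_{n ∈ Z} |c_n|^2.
Σ |c_n|^2 = 13/2

Parseval equates the L^2 energy of f (normalised by 1/(2π)) with the ℓ^2 sum of its Fourier coefficients: (1/(2π)) ∫_0^{2π} |f|^2 = Σ |c_n|^2.
Compute the left side: (1/(2π)) [∫_0^π 3^2 dx + ∫_π^{2π} 2^2 dx] = (1/(2π)) · (9π + 4π) = (9 + 4)/2 = 13/2.
So Σ_{n ∈ Z} |c_n|^2 = 13/2.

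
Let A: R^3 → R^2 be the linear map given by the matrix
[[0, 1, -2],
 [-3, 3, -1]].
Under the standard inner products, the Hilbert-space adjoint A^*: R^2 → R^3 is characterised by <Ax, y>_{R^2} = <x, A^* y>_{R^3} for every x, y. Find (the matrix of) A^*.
A^* = A^T =
[[0, -3],
 [1, 3],
 [-2, -1]]

For real matrices with standard dot products, the defining identity <Ax, y> = <x, A^* y> gives (Ax)^T y = x^T (A^*) y, i.e. x^T A^T y = x^T (A^*) y. Since this holds for all x, y, we must have A^* = A^T. Therefore
A^* =
[[0, -3],
 [1, 3],
 [-2, -1]].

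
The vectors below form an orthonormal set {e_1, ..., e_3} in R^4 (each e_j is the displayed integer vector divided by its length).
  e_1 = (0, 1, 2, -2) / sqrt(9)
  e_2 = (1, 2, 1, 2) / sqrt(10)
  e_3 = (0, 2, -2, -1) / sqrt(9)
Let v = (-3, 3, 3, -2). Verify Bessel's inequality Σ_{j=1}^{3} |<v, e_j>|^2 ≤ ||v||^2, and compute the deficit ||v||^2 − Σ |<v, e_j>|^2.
Σ |<v, e_j>|^2 = 883/45; ||v||^2 = 31; deficit = 512/45

Write each e_j = u_j / sqrt(<u_j, u_j>) where u_j is the displayed integer vector. Then <v, e_j> = <v, u_j> / sqrt(<u_j, u_j>), so |<v, e_j>|^2 = <v, u_j>^2 / <u_j, u_j>.
Coefficients: <v, e_1> = 13/sqrt(9), <v, e_2> = 2/sqrt(10), <v, e_3> = 2/sqrt(9).
Square and sum: Σ |<v, e_j>|^2 = 883/45.
Compute ||v||^2 = v·v = 31.
Deficit = 31 − 883/45 = 512/45 ≥ 0, confirming Bessel's inequality. (The deficit equals ||v − Σ <v,e_j> e_j||^2, the squared distance from v to span{e_j}.)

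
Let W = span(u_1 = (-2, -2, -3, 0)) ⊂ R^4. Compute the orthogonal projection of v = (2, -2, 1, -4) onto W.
proj_W(v) = (6/17, 6/17, 9/17, 0)

Set up U = [u_1 | ... | u_1] ∈ R^(4×1). The projector onto W = col(U) is P = U (U^T U)^(-1) U^T.
Compute U^T U =
  [17],
and U^T v = (-3).
Solve U^T U · c = U^T v for the coefficients: c = (-3/17). The projection is proj_W(v) = U c.
Check: (v - proj_W(v)) · u_1 = 0  (should be 0).
Result: proj_W(v) = (6/17, 6/17, 9/17, 0).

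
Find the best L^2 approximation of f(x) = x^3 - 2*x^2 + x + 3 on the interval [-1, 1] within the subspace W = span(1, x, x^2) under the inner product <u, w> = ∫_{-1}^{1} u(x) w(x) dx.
g(x) = -2*x^2 + 8*x/5 + 3

The best approximation g ∈ W is the orthogonal projection of f onto W. Writing g = a_0 + a_1 x + a_2 x^2, the coefficients solve the normal equations G · a = b where
  G_{ij} = <φ_i, φ_j> and b_i = <f, φ_i>, with φ_0 = 1, φ_1 = x, φ_2 = x^2.
G =
  [2, 0, 2/3]
  [0, 2/3, 0]
  [2/3, 0, 2/5],
b = (14/3, 16/15, 6/5).
Solving gives a_0 = 3, a_1 = 8/5, a_2 = -2, so
  g(x) = -2*x^2 + 8*x/5 + 3.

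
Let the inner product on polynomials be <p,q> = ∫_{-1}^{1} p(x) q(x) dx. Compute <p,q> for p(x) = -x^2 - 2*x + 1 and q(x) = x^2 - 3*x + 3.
<p,q> = 124/15

Expand the product: p(x)·q(x) = -x^4 + x^3 + 4*x^2 - 9*x + 3.
∫_{-1}^{1} of each monomial x^k gives [2/(k+1) if k even, 0 if k odd]. Integrating term-by-term (or equivalently evaluating the antiderivative F(x) = -x^5/5 + x^4/4 + 4*x^3/3 - 9*x^2/2 + 3*x at the endpoints):
  F(1) − F(−1) = -7/60 − (-503/60) = 124/15.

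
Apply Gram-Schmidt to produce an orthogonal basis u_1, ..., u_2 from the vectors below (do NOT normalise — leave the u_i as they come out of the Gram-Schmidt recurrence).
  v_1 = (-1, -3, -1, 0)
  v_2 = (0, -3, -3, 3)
Orthogonal basis:
  u_1 = (-1, -3, -1, 0)
  u_2 = (12/11, 3/11, -21/11, 3)

Apply the Gram-Schmidt recurrence
  u_1 = v_1
  u_i = v_i − Σ_{j<i} ((v_i · u_j) / (u_j · u_j)) · u_j.

Step by step this gives:
  u_1 = (-1, -3, -1, 0)
  u_2 = (12/11, 3/11, -21/11, 3)

Orthogonality check:
  u_2 · u_1 = 0 (should be 0)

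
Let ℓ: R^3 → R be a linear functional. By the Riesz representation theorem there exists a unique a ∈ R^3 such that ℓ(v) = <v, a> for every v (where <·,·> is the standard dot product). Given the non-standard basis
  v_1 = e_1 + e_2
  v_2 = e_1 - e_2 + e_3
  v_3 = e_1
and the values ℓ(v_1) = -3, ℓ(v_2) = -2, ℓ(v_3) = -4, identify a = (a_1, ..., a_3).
a = (-4, 1, 3)

Write a = (a_1, ..., a_3) in the standard basis. For each basis vector v_i, ℓ(v_i) = <v_i, a> is a linear equation in the a_j's. Collect the n equations into a matrix system V a = ℓ, where row i of V is v_i (expressed in the standard basis). Since V is invertible (lower-triangular with 1s on the diagonal, up to permutation), solve by back-substitution:
  V =
[[1, 1, 0],
 [1, -1, 1],
 [1, 0, 0]]
  V a = (-3, -2, -4)
Solving gives a = (-4, 1, 3).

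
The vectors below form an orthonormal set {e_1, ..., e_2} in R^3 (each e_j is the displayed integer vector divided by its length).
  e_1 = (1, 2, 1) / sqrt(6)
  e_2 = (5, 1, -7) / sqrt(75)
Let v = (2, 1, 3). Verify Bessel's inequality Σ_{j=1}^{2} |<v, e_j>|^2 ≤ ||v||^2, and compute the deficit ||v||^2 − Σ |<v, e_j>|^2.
Σ |<v, e_j>|^2 = 19/2; ||v||^2 = 14; deficit = 9/2

Write each e_j = u_j / sqrt(<u_j, u_j>) where u_j is the displayed integer vector. Then <v, e_j> = <v, u_j> / sqrt(<u_j, u_j>), so |<v, e_j>|^2 = <v, u_j>^2 / <u_j, u_j>.
Coefficients: <v, e_1> = 7/sqrt(6), <v, e_2> = -10/sqrt(75).
Square and sum: Σ |<v, e_j>|^2 = 19/2.
Compute ||v||^2 = v·v = 14.
Deficit = 14 − 19/2 = 9/2 ≥ 0, confirming Bessel's inequality. (The deficit equals ||v − Σ <v,e_j> e_j||^2, the squared distance from v to span{e_j}.)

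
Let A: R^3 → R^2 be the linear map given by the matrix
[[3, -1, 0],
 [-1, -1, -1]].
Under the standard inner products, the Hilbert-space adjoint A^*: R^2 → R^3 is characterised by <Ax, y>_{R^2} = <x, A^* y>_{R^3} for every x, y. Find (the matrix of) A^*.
A^* = A^T =
[[3, -1],
 [-1, -1],
 [0, -1]]

For real matrices with standard dot products, the defining identity <Ax, y> = <x, A^* y> gives (Ax)^T y = x^T (A^*) y, i.e. x^T A^T y = x^T (A^*) y. Since this holds for all x, y, we must have A^* = A^T. Therefore
A^* =
[[3, -1],
 [-1, -1],
 [0, -1]].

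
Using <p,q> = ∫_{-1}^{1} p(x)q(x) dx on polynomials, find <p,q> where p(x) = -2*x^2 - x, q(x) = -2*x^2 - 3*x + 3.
<p,q> = -2/5

Expand the product: p(x)·q(x) = 4*x^4 + 8*x^3 - 3*x^2 - 3*x.
∫_{-1}^{1} of each monomial x^k gives [2/(k+1) if k even, 0 if k odd]. Integrating term-by-term (or equivalently evaluating the antiderivative F(x) = 4*x^5/5 + 2*x^4 - x^3 - 3*x^2/2 at the endpoints):
  F(1) − F(−1) = 3/10 − (7/10) = -2/5.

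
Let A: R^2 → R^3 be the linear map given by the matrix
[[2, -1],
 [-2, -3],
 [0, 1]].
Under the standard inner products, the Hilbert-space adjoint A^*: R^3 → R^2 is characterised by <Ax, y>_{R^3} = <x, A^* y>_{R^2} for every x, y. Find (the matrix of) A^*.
A^* = A^T =
[[2, -2, 0],
 [-1, -3, 1]]

For real matrices with standard dot products, the defining identity <Ax, y> = <x, A^* y> gives (Ax)^T y = x^T (A^*) y, i.e. x^T A^T y = x^T (A^*) y. Since this holds for all x, y, we must have A^* = A^T. Therefore
A^* =
[[2, -2, 0],
 [-1, -3, 1]].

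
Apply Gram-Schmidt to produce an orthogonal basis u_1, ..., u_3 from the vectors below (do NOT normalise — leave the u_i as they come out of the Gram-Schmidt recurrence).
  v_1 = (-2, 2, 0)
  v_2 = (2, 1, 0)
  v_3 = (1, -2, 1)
Orthogonal basis:
  u_1 = (-2, 2, 0)
  u_2 = (3/2, 3/2, 0)
  u_3 = (0, 0, 1)

Apply the Gram-Schmidt recurrence
  u_1 = v_1
  u_i = v_i − Σ_{j<i} ((v_i · u_j) / (u_j · u_j)) · u_j.

Step by step this gives:
  u_1 = (-2, 2, 0)
  u_2 = (3/2, 3/2, 0)
  u_3 = (0, 0, 1)

Orthogonality check:
  u_2 · u_1 = 0 (should be 0)
  u_3 · u_1 = 0 (should be 0)
  u_3 · u_2 = 0 (should be 0)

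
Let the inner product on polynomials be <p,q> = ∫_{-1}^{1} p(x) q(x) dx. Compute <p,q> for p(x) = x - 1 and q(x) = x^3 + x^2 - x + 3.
<p,q> = -104/15

Expand the product: p(x)·q(x) = x^4 - 2*x^2 + 4*x - 3.
∫_{-1}^{1} of each monomial x^k gives [2/(k+1) if k even, 0 if k odd]. Integrating term-by-term (or equivalently evaluating the antiderivative F(x) = x^5/5 - 2*x^3/3 + 2*x^2 - 3*x at the endpoints):
  F(1) − F(−1) = -22/15 − (82/15) = -104/15.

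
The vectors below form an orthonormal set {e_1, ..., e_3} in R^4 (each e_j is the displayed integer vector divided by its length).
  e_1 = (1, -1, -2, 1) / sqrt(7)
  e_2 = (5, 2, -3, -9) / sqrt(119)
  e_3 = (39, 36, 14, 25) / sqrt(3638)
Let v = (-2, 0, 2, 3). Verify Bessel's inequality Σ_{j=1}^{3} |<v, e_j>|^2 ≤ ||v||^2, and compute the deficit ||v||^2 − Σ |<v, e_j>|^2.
Σ |<v, e_j>|^2 = 3637/214; ||v||^2 = 17; deficit = 1/214

Write each e_j = u_j / sqrt(<u_j, u_j>) where u_j is the displayed integer vector. Then <v, e_j> = <v, u_j> / sqrt(<u_j, u_j>), so |<v, e_j>|^2 = <v, u_j>^2 / <u_j, u_j>.
Coefficients: <v, e_1> = -3/sqrt(7), <v, e_2> = -43/sqrt(119), <v, e_3> = 25/sqrt(3638).
Square and sum: Σ |<v, e_j>|^2 = 3637/214.
Compute ||v||^2 = v·v = 17.
Deficit = 17 − 3637/214 = 1/214 ≥ 0, confirming Bessel's inequality. (The deficit equals ||v − Σ <v,e_j> e_j||^2, the squared distance from v to span{e_j}.)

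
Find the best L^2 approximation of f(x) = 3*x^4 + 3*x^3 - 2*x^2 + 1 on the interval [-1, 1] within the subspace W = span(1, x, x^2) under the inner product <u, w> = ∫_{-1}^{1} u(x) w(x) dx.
g(x) = 4*x^2/7 + 9*x/5 + 26/35

The best approximation g ∈ W is the orthogonal projection of f onto W. Writing g = a_0 + a_1 x + a_2 x^2, the coefficients solve the normal equations G · a = b where
  G_{ij} = <φ_i, φ_j> and b_i = <f, φ_i>, with φ_0 = 1, φ_1 = x, φ_2 = x^2.
G =
  [2, 0, 2/3]
  [0, 2/3, 0]
  [2/3, 0, 2/5],
b = (28/15, 6/5, 76/105).
Solving gives a_0 = 26/35, a_1 = 9/5, a_2 = 4/7, so
  g(x) = 4*x^2/7 + 9*x/5 + 26/35.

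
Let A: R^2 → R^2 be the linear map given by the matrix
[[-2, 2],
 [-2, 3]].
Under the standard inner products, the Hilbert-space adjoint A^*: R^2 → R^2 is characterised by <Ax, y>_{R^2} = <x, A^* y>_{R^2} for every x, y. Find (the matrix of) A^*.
A^* = A^T =
[[-2, -2],
 [2, 3]]

For real matrices with standard dot products, the defining identity <Ax, y> = <x, A^* y> gives (Ax)^T y = x^T (A^*) y, i.e. x^T A^T y = x^T (A^*) y. Since this holds for all x, y, we must have A^* = A^T. Therefore
A^* =
[[-2, -2],
 [2, 3]].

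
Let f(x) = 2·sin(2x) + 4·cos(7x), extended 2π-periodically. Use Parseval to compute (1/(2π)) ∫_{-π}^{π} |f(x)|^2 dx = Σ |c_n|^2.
Σ |c_n|^2 = 10

Expand |f|^2 and use orthogonality of {sin(nx), cos(mx)} on [-π, π]:
  ∫_{-π}^{π} sin(nx)^2 dx = π, ∫ cos(mx)^2 dx = π, and cross terms integrate to 0.
So ∫_{-π}^{π} f(x)^2 dx = 2^2 · π + 4^2 · π = (4 + 16)π.
Divide by 2π: (4 + 16)/2 = 10.
By Parseval, this equals Σ |c_n|^2.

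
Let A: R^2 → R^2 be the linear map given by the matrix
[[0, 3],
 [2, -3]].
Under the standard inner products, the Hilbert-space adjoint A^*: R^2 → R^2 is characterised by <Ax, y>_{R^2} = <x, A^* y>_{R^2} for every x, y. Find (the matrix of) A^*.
A^* = A^T =
[[0, 2],
 [3, -3]]

For real matrices with standard dot products, the defining identity <Ax, y> = <x, A^* y> gives (Ax)^T y = x^T (A^*) y, i.e. x^T A^T y = x^T (A^*) y. Since this holds for all x, y, we must have A^* = A^T. Therefore
A^* =
[[0, 2],
 [3, -3]].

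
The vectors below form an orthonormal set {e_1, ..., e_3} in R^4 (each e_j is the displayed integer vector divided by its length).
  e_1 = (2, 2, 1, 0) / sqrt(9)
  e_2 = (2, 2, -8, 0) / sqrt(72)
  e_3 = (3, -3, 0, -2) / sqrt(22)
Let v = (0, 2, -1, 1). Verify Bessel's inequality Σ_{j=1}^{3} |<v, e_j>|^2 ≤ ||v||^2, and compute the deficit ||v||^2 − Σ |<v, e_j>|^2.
Σ |<v, e_j>|^2 = 65/11; ||v||^2 = 6; deficit = 1/11

Write each e_j = u_j / sqrt(<u_j, u_j>) where u_j is the displayed integer vector. Then <v, e_j> = <v, u_j> / sqrt(<u_j, u_j>), so |<v, e_j>|^2 = <v, u_j>^2 / <u_j, u_j>.
Coefficients: <v, e_1> = 3/sqrt(9), <v, e_2> = 12/sqrt(72), <v, e_3> = -8/sqrt(22).
Square and sum: Σ |<v, e_j>|^2 = 65/11.
Compute ||v||^2 = v·v = 6.
Deficit = 6 − 65/11 = 1/11 ≥ 0, confirming Bessel's inequality. (The deficit equals ||v − Σ <v,e_j> e_j||^2, the squared distance from v to span{e_j}.)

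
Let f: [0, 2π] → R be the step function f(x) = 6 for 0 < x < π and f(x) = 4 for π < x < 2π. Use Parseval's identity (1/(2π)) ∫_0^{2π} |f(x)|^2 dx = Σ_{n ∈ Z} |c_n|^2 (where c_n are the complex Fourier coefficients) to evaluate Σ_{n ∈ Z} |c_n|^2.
Σ |c_n|^2 = 26

Parseval equates the L^2 energy of f (normalised by 1/(2π)) with the ℓ^2 sum of its Fourier coefficients: (1/(2π)) ∫_0^{2π} |f|^2 = Σ |c_n|^2.
Compute the left side: (1/(2π)) [∫_0^π 6^2 dx + ∫_π^{2π} 4^2 dx] = (1/(2π)) · (36π + 16π) = (36 + 16)/2 = 26.
So Σ_{n ∈ Z} |c_n|^2 = 26.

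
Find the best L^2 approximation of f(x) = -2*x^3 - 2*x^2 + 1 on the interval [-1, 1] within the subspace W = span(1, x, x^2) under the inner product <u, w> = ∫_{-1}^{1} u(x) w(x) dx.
g(x) = -2*x^2 - 6*x/5 + 1

The best approximation g ∈ W is the orthogonal projection of f onto W. Writing g = a_0 + a_1 x + a_2 x^2, the coefficients solve the normal equations G · a = b where
  G_{ij} = <φ_i, φ_j> and b_i = <f, φ_i>, with φ_0 = 1, φ_1 = x, φ_2 = x^2.
G =
  [2, 0, 2/3]
  [0, 2/3, 0]
  [2/3, 0, 2/5],
b = (2/3, -4/5, -2/15).
Solving gives a_0 = 1, a_1 = -6/5, a_2 = -2, so
  g(x) = -2*x^2 - 6*x/5 + 1.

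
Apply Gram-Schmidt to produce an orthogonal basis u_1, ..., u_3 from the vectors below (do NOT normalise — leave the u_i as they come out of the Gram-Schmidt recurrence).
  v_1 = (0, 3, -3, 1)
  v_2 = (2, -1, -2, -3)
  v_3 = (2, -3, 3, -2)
Orthogonal basis:
  u_1 = (0, 3, -3, 1)
  u_2 = (2, -1, -2, -3)
  u_3 = (11/9, 187/342, 106/171, 25/114)

Apply the Gram-Schmidt recurrence
  u_1 = v_1
  u_i = v_i − Σ_{j<i} ((v_i · u_j) / (u_j · u_j)) · u_j.

Step by step this gives:
  u_1 = (0, 3, -3, 1)
  u_2 = (2, -1, -2, -3)
  u_3 = (11/9, 187/342, 106/171, 25/114)

Orthogonality check:
  u_2 · u_1 = 0 (should be 0)
  u_3 · u_1 = 0 (should be 0)
  u_3 · u_2 = 0 (should be 0)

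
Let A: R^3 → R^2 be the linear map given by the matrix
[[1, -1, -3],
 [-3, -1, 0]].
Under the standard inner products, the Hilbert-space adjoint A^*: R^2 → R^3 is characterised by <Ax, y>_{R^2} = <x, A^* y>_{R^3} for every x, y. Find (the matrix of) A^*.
A^* = A^T =
[[1, -3],
 [-1, -1],
 [-3, 0]]

For real matrices with standard dot products, the defining identity <Ax, y> = <x, A^* y> gives (Ax)^T y = x^T (A^*) y, i.e. x^T A^T y = x^T (A^*) y. Since this holds for all x, y, we must have A^* = A^T. Therefore
A^* =
[[1, -3],
 [-1, -1],
 [-3, 0]].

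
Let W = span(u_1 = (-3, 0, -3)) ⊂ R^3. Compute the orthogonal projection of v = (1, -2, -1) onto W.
proj_W(v) = (0, 0, 0)

Set up U = [u_1 | ... | u_1] ∈ R^(3×1). The projector onto W = col(U) is P = U (U^T U)^(-1) U^T.
Compute U^T U =
  [18],
and U^T v = (0).
Solve U^T U · c = U^T v for the coefficients: c = (0). The projection is proj_W(v) = U c.
Check: (v - proj_W(v)) · u_1 = 0  (should be 0).
Result: proj_W(v) = (0, 0, 0).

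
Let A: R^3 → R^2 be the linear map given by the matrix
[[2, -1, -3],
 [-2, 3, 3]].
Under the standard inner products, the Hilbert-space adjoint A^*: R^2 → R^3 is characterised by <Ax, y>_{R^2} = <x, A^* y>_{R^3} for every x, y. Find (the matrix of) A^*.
A^* = A^T =
[[2, -2],
 [-1, 3],
 [-3, 3]]

For real matrices with standard dot products, the defining identity <Ax, y> = <x, A^* y> gives (Ax)^T y = x^T (A^*) y, i.e. x^T A^T y = x^T (A^*) y. Since this holds for all x, y, we must have A^* = A^T. Therefore
A^* =
[[2, -2],
 [-1, 3],
 [-3, 3]].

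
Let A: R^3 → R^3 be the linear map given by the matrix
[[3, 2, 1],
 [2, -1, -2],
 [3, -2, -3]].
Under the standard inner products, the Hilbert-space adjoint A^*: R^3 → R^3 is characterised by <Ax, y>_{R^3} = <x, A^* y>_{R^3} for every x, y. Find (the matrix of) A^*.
A^* = A^T =
[[3, 2, 3],
 [2, -1, -2],
 [1, -2, -3]]

For real matrices with standard dot products, the defining identity <Ax, y> = <x, A^* y> gives (Ax)^T y = x^T (A^*) y, i.e. x^T A^T y = x^T (A^*) y. Since this holds for all x, y, we must have A^* = A^T. Therefore
A^* =
[[3, 2, 3],
 [2, -1, -2],
 [1, -2, -3]].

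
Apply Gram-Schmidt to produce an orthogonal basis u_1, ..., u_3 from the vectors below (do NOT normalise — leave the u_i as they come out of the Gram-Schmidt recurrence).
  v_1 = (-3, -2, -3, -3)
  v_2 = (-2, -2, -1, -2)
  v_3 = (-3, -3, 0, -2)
Orthogonal basis:
  u_1 = (-3, -2, -3, -3)
  u_2 = (-5/31, -24/31, 26/31, -5/31)
  u_3 = (-25/42, 1/7, 2/21, 17/42)

Apply the Gram-Schmidt recurrence
  u_1 = v_1
  u_i = v_i − Σ_{j<i} ((v_i · u_j) / (u_j · u_j)) · u_j.

Step by step this gives:
  u_1 = (-3, -2, -3, -3)
  u_2 = (-5/31, -24/31, 26/31, -5/31)
  u_3 = (-25/42, 1/7, 2/21, 17/42)

Orthogonality check:
  u_2 · u_1 = 0 (should be 0)
  u_3 · u_1 = 0 (should be 0)
  u_3 · u_2 = 0 (should be 0)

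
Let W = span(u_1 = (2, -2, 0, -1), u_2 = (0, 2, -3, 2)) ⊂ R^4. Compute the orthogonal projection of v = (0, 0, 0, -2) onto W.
proj_W(v) = (20/117, -68/117, 8/13, -58/117)

Set up U = [u_1 | ... | u_2] ∈ R^(4×2). The projector onto W = col(U) is P = U (U^T U)^(-1) U^T.
Compute U^T U =
  [9, -6]
  [-6, 17],
and U^T v = (2, -4).
Solve U^T U · c = U^T v for the coefficients: c = (10/117, -8/39). The projection is proj_W(v) = U c.
Check: (v - proj_W(v)) · u_1 = 0  (should be 0).
Check: (v - proj_W(v)) · u_2 = 0  (should be 0).
Result: proj_W(v) = (20/117, -68/117, 8/13, -58/117).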